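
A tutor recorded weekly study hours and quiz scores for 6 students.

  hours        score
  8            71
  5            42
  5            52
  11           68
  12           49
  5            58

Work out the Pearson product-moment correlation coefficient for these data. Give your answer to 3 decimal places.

0.318

n = 6, Σx = 46, Σy = 340, Σx² = 404, Σy² = 19898, Σxy = 2664
nΣxy − ΣxΣy = 15984 − 15640 = 344
nΣx² − (Σx)² = 2424 − 2116 = 308; nΣy² − (Σy)² = 119388 − 115600 = 3788
r = 344 / √(308 × 3788) = 344 / 1080.1407 ≈ 0.318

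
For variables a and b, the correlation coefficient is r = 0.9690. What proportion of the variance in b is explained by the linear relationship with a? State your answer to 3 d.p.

0.939

r² = (0.9690)² = 0.939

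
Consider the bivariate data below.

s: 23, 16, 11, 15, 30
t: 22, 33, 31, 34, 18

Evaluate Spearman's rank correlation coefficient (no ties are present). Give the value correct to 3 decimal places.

-0.700

Rank s: 4, 3, 1, 2, 5
Rank t: 2, 4, 3, 5, 1
d = rank(s) − rank(t): 2, -1, -2, -3, 4; Σd² = 34
ρ = 1 − 6Σd² / [n(n²−1)] = 1 − 6×34 / (5×24) = 1 − 204/120 ≈ -0.700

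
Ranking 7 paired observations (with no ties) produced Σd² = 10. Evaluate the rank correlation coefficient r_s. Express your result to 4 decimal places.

ρ = 1 − 6Σd² / [n(n²−1)] = 1 − 6×10 / (7×48)
  = 1 − 60/336 = 1 − 0.17857 ≈ 0.8214

0.8214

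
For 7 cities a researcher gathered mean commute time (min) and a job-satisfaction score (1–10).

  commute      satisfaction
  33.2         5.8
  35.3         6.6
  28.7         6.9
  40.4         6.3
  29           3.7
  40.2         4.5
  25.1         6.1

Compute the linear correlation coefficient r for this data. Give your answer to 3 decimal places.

-0.059

n = 7, Σx = 231.9, Σy = 39.9, Σx² = 7891.23, Σy² = 235.65, Σxy = 1319.4
nΣxy − ΣxΣy = 9235.8 − 9252.81 = -17.01
nΣx² − (Σx)² = 55238.61 − 53777.61 = 1461; nΣy² − (Σy)² = 1649.55 − 1592.01 = 57.54
r = -17.01 / √(1461 × 57.54) = -17.01 / 289.9413 ≈ -0.059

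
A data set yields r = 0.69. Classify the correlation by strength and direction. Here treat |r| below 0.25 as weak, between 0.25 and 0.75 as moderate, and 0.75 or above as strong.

r = 0.69 > 0 so the relationship is positive.
|r| = 0.69, which falls in the moderate range.

moderate positive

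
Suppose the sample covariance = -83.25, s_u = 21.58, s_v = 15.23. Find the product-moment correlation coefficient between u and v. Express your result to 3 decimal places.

-0.253

r = Cov(u,v) / (s_u · s_v) = -83.25 / (21.58 × 15.23)
  = -83.25 / 328.6634 ≈ -0.253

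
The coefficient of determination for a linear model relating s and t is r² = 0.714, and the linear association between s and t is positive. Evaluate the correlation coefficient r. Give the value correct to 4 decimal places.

|r| = √0.714 = 0.8450
The association is positive, so r = 0.8450.

0.8450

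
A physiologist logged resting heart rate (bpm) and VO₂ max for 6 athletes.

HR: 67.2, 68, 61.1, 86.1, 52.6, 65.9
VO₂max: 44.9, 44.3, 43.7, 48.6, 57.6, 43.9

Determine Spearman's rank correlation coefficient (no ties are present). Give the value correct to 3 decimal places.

Rank HR: 4, 5, 2, 6, 1, 3
Rank VO₂max: 4, 3, 1, 5, 6, 2
d = rank(HR) − rank(VO₂max): 0, 2, 1, 1, -5, 1; Σd² = 32
ρ = 1 − 6Σd² / [n(n²−1)] = 1 − 6×32 / (6×35) = 1 − 192/210 ≈ 0.086

0.086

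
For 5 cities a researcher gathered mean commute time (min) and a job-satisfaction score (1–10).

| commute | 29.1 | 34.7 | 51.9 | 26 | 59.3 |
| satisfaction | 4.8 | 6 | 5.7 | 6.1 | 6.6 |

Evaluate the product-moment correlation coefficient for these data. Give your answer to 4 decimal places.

0.5094

n = 5, Σx = 201, Σy = 29.2, Σx² = 8937, Σy² = 172.3, Σxy = 1193.69
nΣxy − ΣxΣy = 5968.45 − 5869.2 = 99.25
nΣx² − (Σx)² = 44685 − 40401 = 4284; nΣy² − (Σy)² = 861.5 − 852.64 = 8.86
r = 99.25 / √(4284 × 8.86) = 99.25 / 194.8236 ≈ 0.5094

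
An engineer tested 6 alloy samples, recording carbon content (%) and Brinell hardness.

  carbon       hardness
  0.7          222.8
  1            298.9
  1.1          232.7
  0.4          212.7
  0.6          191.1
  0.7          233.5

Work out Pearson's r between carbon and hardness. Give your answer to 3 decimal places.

n = 6, Σx = 4.5, Σy = 1391.7, Σx² = 3.71, Σy² = 329413.09, Σxy = 1074.02
nΣxy − ΣxΣy = 6444.12 − 6262.65 = 181.47
nΣx² − (Σx)² = 22.26 − 20.25 = 2.01; nΣy² − (Σy)² = 1976478.54 − 1936828.89 = 39649.65
r = 181.47 / √(2.01 × 39649.65) = 181.47 / 282.3044 ≈ 0.643

0.643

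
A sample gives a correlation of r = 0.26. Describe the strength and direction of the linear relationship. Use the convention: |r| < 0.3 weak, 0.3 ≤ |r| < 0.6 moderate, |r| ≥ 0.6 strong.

weak positive

r = 0.26 > 0 so the relationship is positive.
|r| = 0.26, which falls in the weak range.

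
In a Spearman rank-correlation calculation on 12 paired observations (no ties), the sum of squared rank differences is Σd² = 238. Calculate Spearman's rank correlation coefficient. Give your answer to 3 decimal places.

ρ = 1 − 6Σd² / [n(n²−1)] = 1 − 6×238 / (12×143)
  = 1 − 1428/1716 = 1 − 0.8322 ≈ 0.168

0.168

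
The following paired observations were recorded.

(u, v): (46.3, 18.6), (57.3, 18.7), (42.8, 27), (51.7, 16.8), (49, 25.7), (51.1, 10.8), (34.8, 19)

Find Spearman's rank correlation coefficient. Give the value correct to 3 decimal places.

-0.536

Rank u: 3, 7, 2, 6, 4, 5, 1
Rank v: 3, 4, 7, 2, 6, 1, 5
d = rank(u) − rank(v): 0, 3, -5, 4, -2, 4, -4; Σd² = 86
ρ = 1 − 6Σd² / [n(n²−1)] = 1 − 6×86 / (7×48) = 1 − 516/336 ≈ -0.536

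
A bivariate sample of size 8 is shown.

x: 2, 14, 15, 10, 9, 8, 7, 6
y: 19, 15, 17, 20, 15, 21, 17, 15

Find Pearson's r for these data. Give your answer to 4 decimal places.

n = 8, Σx = 71, Σy = 139, Σx² = 755, Σy² = 2455, Σxy = 1215
nΣxy − ΣxΣy = 9720 − 9869 = -149
nΣx² − (Σx)² = 6040 − 5041 = 999; nΣy² − (Σy)² = 19640 − 19321 = 319
r = -149 / √(999 × 319) = -149 / 564.5184 ≈ -0.2639

-0.2639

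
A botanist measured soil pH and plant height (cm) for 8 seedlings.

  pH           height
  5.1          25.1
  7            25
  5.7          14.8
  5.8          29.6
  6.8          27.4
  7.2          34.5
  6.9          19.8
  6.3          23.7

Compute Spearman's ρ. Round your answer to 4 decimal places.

0.2857

Rank pH: 1, 7, 2, 3, 5, 8, 6, 4
Rank height: 5, 4, 1, 7, 6, 8, 2, 3
d = rank(pH) − rank(height): -4, 3, 1, -4, -1, 0, 4, 1; Σd² = 60
ρ = 1 − 6Σd² / [n(n²−1)] = 1 − 6×60 / (8×63) = 1 − 360/504 ≈ 0.2857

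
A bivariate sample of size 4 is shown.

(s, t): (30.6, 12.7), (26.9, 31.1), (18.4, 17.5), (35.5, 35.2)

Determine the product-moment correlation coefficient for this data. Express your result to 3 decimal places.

0.470

n = 4, Σs = 111.4, Σt = 96.5, Σs² = 3258.78, Σt² = 2673.79, Σst = 2796.81
nΣst − ΣsΣt = 11187.24 − 10750.1 = 437.14
nΣs² − (Σs)² = 13035.12 − 12409.96 = 625.16; nΣt² − (Σt)² = 10695.16 − 9312.25 = 1382.91
r = 437.14 / √(625.16 × 1382.91) = 437.14 / 929.8064 ≈ 0.470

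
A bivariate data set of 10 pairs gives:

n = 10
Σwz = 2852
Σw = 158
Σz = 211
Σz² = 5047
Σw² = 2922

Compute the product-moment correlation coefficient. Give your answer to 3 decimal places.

-0.958

r = (nΣwz − ΣwΣz) / √[(nΣw² − (Σw)²)(nΣz² − (Σz)²)]
Numerator: 10×2852 − 158×211 = -4818
Denominator: √[(29220 − 24964)(50470 − 44521)] = √[4256 × 5949] = 5031.7933
r = -4818 / 5031.7933 ≈ -0.958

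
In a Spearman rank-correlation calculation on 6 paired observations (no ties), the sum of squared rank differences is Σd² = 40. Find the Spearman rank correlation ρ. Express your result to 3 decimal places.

ρ = 1 − 6Σd² / [n(n²−1)] = 1 − 6×40 / (6×35)
  = 1 − 240/210 = 1 − 1.1429 ≈ -0.143

-0.143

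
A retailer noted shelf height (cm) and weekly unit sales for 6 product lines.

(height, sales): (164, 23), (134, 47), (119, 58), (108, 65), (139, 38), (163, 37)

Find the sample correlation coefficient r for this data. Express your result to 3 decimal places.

n = 6, Σx = 827, Σy = 268, Σx² = 116567, Σy² = 13140, Σxy = 35305
nΣxy − ΣxΣy = 211830 − 221636 = -9806
nΣx² − (Σx)² = 699402 − 683929 = 15473; nΣy² − (Σy)² = 78840 − 71824 = 7016
r = -9806 / √(15473 × 7016) = -9806 / 10419.1443 ≈ -0.941

-0.941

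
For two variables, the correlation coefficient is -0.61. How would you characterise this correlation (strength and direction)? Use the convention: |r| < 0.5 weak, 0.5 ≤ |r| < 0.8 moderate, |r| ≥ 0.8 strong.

r = -0.61 < 0 so the relationship is negative.
|r| = 0.61, which falls in the moderate range.

moderate negative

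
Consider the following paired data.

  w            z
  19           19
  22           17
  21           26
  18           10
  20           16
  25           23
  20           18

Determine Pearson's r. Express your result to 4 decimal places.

n = 7, Σw = 145, Σz = 129, Σw² = 3035, Σz² = 2535, Σwz = 2716
nΣwz − ΣwΣz = 19012 − 18705 = 307
nΣw² − (Σw)² = 21245 − 21025 = 220; nΣz² − (Σz)² = 17745 − 16641 = 1104
r = 307 / √(220 × 1104) = 307 / 492.8286 ≈ 0.6229

0.6229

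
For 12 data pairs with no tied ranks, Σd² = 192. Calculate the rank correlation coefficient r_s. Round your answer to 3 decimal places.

0.329

ρ = 1 − 6Σd² / [n(n²−1)] = 1 − 6×192 / (12×143)
  = 1 − 1152/1716 = 1 − 0.6713 ≈ 0.329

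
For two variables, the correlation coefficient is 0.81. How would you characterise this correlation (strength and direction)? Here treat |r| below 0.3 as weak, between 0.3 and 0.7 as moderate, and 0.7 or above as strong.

strong positive

r = 0.81 > 0 so the relationship is positive.
|r| = 0.81, which falls in the strong range.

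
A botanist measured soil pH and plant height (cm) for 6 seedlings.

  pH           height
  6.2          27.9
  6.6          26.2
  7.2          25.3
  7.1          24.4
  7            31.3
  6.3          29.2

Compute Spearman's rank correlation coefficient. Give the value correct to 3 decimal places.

-0.543

Rank pH: 1, 3, 6, 5, 4, 2
Rank height: 4, 3, 2, 1, 6, 5
d = rank(pH) − rank(height): -3, 0, 4, 4, -2, -3; Σd² = 54
ρ = 1 − 6Σd² / [n(n²−1)] = 1 − 6×54 / (6×35) = 1 − 324/210 ≈ -0.543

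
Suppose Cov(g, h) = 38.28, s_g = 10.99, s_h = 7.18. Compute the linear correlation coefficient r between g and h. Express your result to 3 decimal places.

0.485

r = Cov(g,h) / (s_g · s_h) = 38.28 / (10.99 × 7.18)
  = 38.28 / 78.9082 ≈ 0.485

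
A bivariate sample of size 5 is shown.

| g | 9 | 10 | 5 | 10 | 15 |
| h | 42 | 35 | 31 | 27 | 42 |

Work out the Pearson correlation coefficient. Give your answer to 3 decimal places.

n = 5, Σg = 49, Σh = 177, Σg² = 531, Σh² = 6443, Σgh = 1783
nΣgh − ΣgΣh = 8915 − 8673 = 242
nΣg² − (Σg)² = 2655 − 2401 = 254; nΣh² − (Σh)² = 32215 − 31329 = 886
r = 242 / √(254 × 886) = 242 / 474.3880 ≈ 0.510

0.510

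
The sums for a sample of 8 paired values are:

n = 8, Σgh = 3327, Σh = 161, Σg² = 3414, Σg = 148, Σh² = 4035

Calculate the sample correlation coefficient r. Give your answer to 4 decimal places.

0.4754

r = (nΣgh − ΣgΣh) / √[(nΣg² − (Σg)²)(nΣh² − (Σh)²)]
Numerator: 8×3327 − 148×161 = 2788
Denominator: √[(27312 − 21904)(32280 − 25921)] = √[5408 × 6359] = 5864.2537
r = 2788 / 5864.2537 ≈ 0.4754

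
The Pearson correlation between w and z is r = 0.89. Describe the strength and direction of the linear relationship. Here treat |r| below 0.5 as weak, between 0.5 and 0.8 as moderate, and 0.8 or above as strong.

strong positive

r = 0.89 > 0 so the relationship is positive.
|r| = 0.89, which falls in the strong range.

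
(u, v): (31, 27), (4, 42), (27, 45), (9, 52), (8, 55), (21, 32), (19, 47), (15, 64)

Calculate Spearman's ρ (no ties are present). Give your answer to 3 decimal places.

-0.524

Rank u: 8, 1, 7, 3, 2, 6, 5, 4
Rank v: 1, 3, 4, 6, 7, 2, 5, 8
d = rank(u) − rank(v): 7, -2, 3, -3, -5, 4, 0, -4; Σd² = 128
ρ = 1 − 6Σd² / [n(n²−1)] = 1 − 6×128 / (8×63) = 1 − 768/504 ≈ -0.524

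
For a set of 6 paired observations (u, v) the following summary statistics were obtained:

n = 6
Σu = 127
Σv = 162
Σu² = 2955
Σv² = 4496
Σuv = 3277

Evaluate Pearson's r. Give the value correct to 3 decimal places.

r = (nΣuv − ΣuΣv) / √[(nΣu² − (Σu)²)(nΣv² − (Σv)²)]
Numerator: 6×3277 − 127×162 = -912
Denominator: √[(17730 − 16129)(26976 − 26244)] = √[1601 × 732] = 1082.5581
r = -912 / 1082.5581 ≈ -0.842

-0.842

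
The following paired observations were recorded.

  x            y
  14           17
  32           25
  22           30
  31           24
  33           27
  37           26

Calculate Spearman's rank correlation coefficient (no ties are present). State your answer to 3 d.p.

Rank x: 1, 4, 2, 3, 5, 6
Rank y: 1, 3, 6, 2, 5, 4
d = rank(x) − rank(y): 0, 1, -4, 1, 0, 2; Σd² = 22
ρ = 1 − 6Σd² / [n(n²−1)] = 1 − 6×22 / (6×35) = 1 − 132/210 ≈ 0.371

0.371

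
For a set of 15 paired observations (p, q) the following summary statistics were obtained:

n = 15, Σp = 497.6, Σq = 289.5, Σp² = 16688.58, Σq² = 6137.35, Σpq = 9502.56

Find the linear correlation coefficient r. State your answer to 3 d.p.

-0.320

r = (nΣpq − ΣpΣq) / √[(nΣp² − (Σp)²)(nΣq² − (Σq)²)]
Numerator: 15×9502.56 − 497.6×289.5 = -1516.8
Denominator: √[(250328.7 − 247605.76)(92060.25 − 83810.25)] = √[2722.94 × 8250] = 4739.6471
r = -1516.8 / 4739.6471 ≈ -0.320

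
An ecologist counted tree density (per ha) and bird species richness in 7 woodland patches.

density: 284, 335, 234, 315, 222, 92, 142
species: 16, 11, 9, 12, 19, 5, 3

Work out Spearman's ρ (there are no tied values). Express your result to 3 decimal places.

Rank density: 5, 7, 4, 6, 3, 1, 2
Rank species: 6, 4, 3, 5, 7, 2, 1
d = rank(density) − rank(species): -1, 3, 1, 1, -4, -1, 1; Σd² = 30
ρ = 1 − 6Σd² / [n(n²−1)] = 1 − 6×30 / (7×48) = 1 − 180/336 ≈ 0.464

0.464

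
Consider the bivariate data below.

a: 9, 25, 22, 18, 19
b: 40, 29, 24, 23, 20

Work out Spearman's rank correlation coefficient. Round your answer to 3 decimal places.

-0.100

Rank a: 1, 5, 4, 2, 3
Rank b: 5, 4, 3, 2, 1
d = rank(a) − rank(b): -4, 1, 1, 0, 2; Σd² = 22
ρ = 1 − 6Σd² / [n(n²−1)] = 1 − 6×22 / (5×24) = 1 − 132/120 ≈ -0.100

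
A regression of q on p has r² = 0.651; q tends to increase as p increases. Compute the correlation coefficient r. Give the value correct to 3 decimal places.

|r| = √0.651 = 0.807
The association is positive, so r = 0.807.

0.807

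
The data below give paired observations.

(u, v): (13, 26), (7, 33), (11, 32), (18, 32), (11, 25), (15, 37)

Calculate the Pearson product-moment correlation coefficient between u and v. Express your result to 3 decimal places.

0.169

n = 6, Σu = 75, Σv = 185, Σu² = 1009, Σv² = 5807, Σuv = 2327
nΣuv − ΣuΣv = 13962 − 13875 = 87
nΣu² − (Σu)² = 6054 − 5625 = 429; nΣv² − (Σv)² = 34842 − 34225 = 617
r = 87 / √(429 × 617) = 87 / 514.4832 ≈ 0.169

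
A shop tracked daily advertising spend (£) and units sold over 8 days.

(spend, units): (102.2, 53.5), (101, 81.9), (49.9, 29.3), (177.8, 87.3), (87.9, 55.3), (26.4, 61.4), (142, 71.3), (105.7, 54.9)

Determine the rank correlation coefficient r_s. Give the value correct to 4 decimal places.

0.4524

Rank spend: 5, 4, 2, 8, 3, 1, 7, 6
Rank units: 2, 7, 1, 8, 4, 5, 6, 3
d = rank(spend) − rank(units): 3, -3, 1, 0, -1, -4, 1, 3; Σd² = 46
ρ = 1 − 6Σd² / [n(n²−1)] = 1 − 6×46 / (8×63) = 1 − 276/504 ≈ 0.4524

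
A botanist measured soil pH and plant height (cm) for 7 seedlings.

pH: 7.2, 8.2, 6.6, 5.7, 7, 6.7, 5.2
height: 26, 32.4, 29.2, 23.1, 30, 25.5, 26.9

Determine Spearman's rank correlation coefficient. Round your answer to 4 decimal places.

Rank pH: 6, 7, 3, 2, 5, 4, 1
Rank height: 3, 7, 5, 1, 6, 2, 4
d = rank(pH) − rank(height): 3, 0, -2, 1, -1, 2, -3; Σd² = 28
ρ = 1 − 6Σd² / [n(n²−1)] = 1 − 6×28 / (7×48) = 1 − 168/336 ≈ 0.5000

0.5000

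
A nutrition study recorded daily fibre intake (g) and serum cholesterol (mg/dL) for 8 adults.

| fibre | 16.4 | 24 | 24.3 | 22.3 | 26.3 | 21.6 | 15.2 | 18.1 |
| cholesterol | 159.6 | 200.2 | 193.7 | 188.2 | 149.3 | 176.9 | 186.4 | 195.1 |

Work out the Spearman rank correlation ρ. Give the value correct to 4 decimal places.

0.0476

Rank fibre: 2, 6, 7, 5, 8, 4, 1, 3
Rank cholesterol: 2, 8, 6, 5, 1, 3, 4, 7
d = rank(fibre) − rank(cholesterol): 0, -2, 1, 0, 7, 1, -3, -4; Σd² = 80
ρ = 1 − 6Σd² / [n(n²−1)] = 1 − 6×80 / (8×63) = 1 − 480/504 ≈ 0.0476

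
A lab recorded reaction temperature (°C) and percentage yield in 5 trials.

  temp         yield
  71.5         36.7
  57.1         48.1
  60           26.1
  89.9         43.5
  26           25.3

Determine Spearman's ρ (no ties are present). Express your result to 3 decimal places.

Rank temp: 4, 2, 3, 5, 1
Rank yield: 3, 5, 2, 4, 1
d = rank(temp) − rank(yield): 1, -3, 1, 1, 0; Σd² = 12
ρ = 1 − 6Σd² / [n(n²−1)] = 1 − 6×12 / (5×24) = 1 − 72/120 ≈ 0.400

0.400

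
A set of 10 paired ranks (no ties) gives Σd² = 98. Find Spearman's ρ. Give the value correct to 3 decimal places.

ρ = 1 − 6Σd² / [n(n²−1)] = 1 − 6×98 / (10×99)
  = 1 − 588/990 = 1 − 0.5939 ≈ 0.406

0.406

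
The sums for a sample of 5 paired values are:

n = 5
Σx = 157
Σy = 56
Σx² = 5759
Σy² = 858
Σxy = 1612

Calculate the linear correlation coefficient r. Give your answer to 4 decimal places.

-0.3347

r = (nΣxy − ΣxΣy) / √[(nΣx² − (Σx)²)(nΣy² − (Σy)²)]
Numerator: 5×1612 − 157×56 = -732
Denominator: √[(28795 − 24649)(4290 − 3136)] = √[4146 × 1154] = 2187.3463
r = -732 / 2187.3463 ≈ -0.3347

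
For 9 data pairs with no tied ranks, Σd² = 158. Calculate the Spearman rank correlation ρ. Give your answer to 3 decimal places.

ρ = 1 − 6Σd² / [n(n²−1)] = 1 − 6×158 / (9×80)
  = 1 − 948/720 = 1 − 1.3167 ≈ -0.317

-0.317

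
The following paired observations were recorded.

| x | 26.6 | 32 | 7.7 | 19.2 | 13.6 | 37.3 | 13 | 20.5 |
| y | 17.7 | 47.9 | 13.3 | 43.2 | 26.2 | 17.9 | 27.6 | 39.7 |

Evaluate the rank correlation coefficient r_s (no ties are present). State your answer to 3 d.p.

Rank x: 6, 7, 1, 4, 3, 8, 2, 5
Rank y: 2, 8, 1, 7, 4, 3, 5, 6
d = rank(x) − rank(y): 4, -1, 0, -3, -1, 5, -3, -1; Σd² = 62
ρ = 1 − 6Σd² / [n(n²−1)] = 1 − 6×62 / (8×63) = 1 − 372/504 ≈ 0.262

0.262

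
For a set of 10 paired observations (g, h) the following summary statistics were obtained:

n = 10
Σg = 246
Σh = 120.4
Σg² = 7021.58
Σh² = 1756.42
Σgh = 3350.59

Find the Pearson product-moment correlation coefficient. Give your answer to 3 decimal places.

r = (nΣgh − ΣgΣh) / √[(nΣg² − (Σg)²)(nΣh² − (Σh)²)]
Numerator: 10×3350.59 − 246×120.4 = 3887.5
Denominator: √[(70215.8 − 60516)(17564.2 − 14496.16)] = √[9699.8 × 3068.04] = 5455.2153
r = 3887.5 / 5455.2153 ≈ 0.713

0.713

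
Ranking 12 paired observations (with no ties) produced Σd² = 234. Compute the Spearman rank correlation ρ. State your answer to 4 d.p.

ρ = 1 − 6Σd² / [n(n²−1)] = 1 − 6×234 / (12×143)
  = 1 − 1404/1716 = 1 − 0.81818 ≈ 0.1818

0.1818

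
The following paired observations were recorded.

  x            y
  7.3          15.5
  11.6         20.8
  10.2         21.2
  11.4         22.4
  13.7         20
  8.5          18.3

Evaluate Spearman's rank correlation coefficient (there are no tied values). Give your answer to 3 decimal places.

Rank x: 1, 5, 3, 4, 6, 2
Rank y: 1, 4, 5, 6, 3, 2
d = rank(x) − rank(y): 0, 1, -2, -2, 3, 0; Σd² = 18
ρ = 1 − 6Σd² / [n(n²−1)] = 1 − 6×18 / (6×35) = 1 − 108/210 ≈ 0.486

0.486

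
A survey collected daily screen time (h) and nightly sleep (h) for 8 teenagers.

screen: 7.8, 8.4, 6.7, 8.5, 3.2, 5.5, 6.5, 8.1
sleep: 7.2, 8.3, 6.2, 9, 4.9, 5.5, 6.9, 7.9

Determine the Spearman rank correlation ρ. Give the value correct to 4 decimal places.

0.9762

Rank screen: 5, 7, 4, 8, 1, 2, 3, 6
Rank sleep: 5, 7, 3, 8, 1, 2, 4, 6
d = rank(screen) − rank(sleep): 0, 0, 1, 0, 0, 0, -1, 0; Σd² = 2
ρ = 1 − 6Σd² / [n(n²−1)] = 1 − 6×2 / (8×63) = 1 − 12/504 ≈ 0.9762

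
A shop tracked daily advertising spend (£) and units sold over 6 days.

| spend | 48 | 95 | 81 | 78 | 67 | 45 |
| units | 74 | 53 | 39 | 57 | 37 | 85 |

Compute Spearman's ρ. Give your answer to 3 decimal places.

Rank spend: 2, 6, 5, 4, 3, 1
Rank units: 5, 3, 2, 4, 1, 6
d = rank(spend) − rank(units): -3, 3, 3, 0, 2, -5; Σd² = 56
ρ = 1 − 6Σd² / [n(n²−1)] = 1 − 6×56 / (6×35) = 1 − 336/210 ≈ -0.600

-0.600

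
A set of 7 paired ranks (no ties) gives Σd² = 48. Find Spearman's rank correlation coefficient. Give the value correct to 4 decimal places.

0.1429

ρ = 1 − 6Σd² / [n(n²−1)] = 1 − 6×48 / (7×48)
  = 1 − 288/336 = 1 − 0.85714 ≈ 0.1429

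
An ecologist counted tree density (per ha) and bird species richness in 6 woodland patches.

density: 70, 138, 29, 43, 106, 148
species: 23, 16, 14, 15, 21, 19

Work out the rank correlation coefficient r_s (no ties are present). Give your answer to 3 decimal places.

0.486

Rank density: 3, 5, 1, 2, 4, 6
Rank species: 6, 3, 1, 2, 5, 4
d = rank(density) − rank(species): -3, 2, 0, 0, -1, 2; Σd² = 18
ρ = 1 − 6Σd² / [n(n²−1)] = 1 − 6×18 / (6×35) = 1 − 108/210 ≈ 0.486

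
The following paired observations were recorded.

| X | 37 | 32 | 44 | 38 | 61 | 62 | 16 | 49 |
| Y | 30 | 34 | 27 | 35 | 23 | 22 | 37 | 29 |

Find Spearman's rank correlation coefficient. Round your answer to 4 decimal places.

Rank X: 3, 2, 5, 4, 7, 8, 1, 6
Rank Y: 5, 6, 3, 7, 2, 1, 8, 4
d = rank(X) − rank(Y): -2, -4, 2, -3, 5, 7, -7, 2; Σd² = 160
ρ = 1 − 6Σd² / [n(n²−1)] = 1 − 6×160 / (8×63) = 1 − 960/504 ≈ -0.9048

-0.9048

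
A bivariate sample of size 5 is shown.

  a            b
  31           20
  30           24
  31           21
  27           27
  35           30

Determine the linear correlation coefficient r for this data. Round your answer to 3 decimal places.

n = 5, Σa = 154, Σb = 122, Σa² = 4776, Σb² = 3046, Σab = 3770
nΣab − ΣaΣb = 18850 − 18788 = 62
nΣa² − (Σa)² = 23880 − 23716 = 164; nΣb² − (Σb)² = 15230 − 14884 = 346
r = 62 / √(164 × 346) = 62 / 238.2100 ≈ 0.260

0.260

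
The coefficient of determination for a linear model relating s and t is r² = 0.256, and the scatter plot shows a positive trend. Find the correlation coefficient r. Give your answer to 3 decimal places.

|r| = √0.256 = 0.506
The association is positive, so r = 0.506.

0.506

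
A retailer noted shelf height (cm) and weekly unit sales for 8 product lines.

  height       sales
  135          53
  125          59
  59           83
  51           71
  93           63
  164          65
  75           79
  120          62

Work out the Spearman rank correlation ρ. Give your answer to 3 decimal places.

-0.690

Rank height: 7, 6, 2, 1, 4, 8, 3, 5
Rank sales: 1, 2, 8, 6, 4, 5, 7, 3
d = rank(height) − rank(sales): 6, 4, -6, -5, 0, 3, -4, 2; Σd² = 142
ρ = 1 − 6Σd² / [n(n²−1)] = 1 − 6×142 / (8×63) = 1 − 852/504 ≈ -0.690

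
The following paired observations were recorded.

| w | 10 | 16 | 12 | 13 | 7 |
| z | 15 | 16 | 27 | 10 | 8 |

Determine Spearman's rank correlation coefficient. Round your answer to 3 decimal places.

Rank w: 2, 5, 3, 4, 1
Rank z: 3, 4, 5, 2, 1
d = rank(w) − rank(z): -1, 1, -2, 2, 0; Σd² = 10
ρ = 1 − 6Σd² / [n(n²−1)] = 1 − 6×10 / (5×24) = 1 − 60/120 ≈ 0.500

0.500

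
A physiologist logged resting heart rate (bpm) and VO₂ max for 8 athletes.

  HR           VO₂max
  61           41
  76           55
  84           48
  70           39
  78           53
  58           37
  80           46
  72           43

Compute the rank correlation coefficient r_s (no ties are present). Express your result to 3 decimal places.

0.762

Rank HR: 2, 5, 8, 3, 6, 1, 7, 4
Rank VO₂max: 3, 8, 6, 2, 7, 1, 5, 4
d = rank(HR) − rank(VO₂max): -1, -3, 2, 1, -1, 0, 2, 0; Σd² = 20
ρ = 1 − 6Σd² / [n(n²−1)] = 1 − 6×20 / (8×63) = 1 − 120/504 ≈ 0.762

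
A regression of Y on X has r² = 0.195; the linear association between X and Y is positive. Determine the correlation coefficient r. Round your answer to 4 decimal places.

0.4416

|r| = √0.195 = 0.4416
The association is positive, so r = 0.4416.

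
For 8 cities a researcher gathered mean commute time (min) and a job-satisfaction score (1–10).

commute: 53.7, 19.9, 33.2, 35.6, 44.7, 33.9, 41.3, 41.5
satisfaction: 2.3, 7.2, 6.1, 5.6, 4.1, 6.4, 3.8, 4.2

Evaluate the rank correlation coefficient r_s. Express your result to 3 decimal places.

-0.905

Rank commute: 8, 1, 2, 4, 7, 3, 5, 6
Rank satisfaction: 1, 8, 6, 5, 3, 7, 2, 4
d = rank(commute) − rank(satisfaction): 7, -7, -4, -1, 4, -4, 3, 2; Σd² = 160
ρ = 1 − 6Σd² / [n(n²−1)] = 1 − 6×160 / (8×63) = 1 − 960/504 ≈ -0.905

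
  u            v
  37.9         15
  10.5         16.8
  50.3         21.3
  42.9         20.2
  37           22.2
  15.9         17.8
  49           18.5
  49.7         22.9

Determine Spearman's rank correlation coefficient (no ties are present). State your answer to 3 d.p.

Rank u: 4, 1, 8, 5, 3, 2, 6, 7
Rank v: 1, 2, 6, 5, 7, 3, 4, 8
d = rank(u) − rank(v): 3, -1, 2, 0, -4, -1, 2, -1; Σd² = 36
ρ = 1 − 6Σd² / [n(n²−1)] = 1 − 6×36 / (8×63) = 1 − 216/504 ≈ 0.571

0.571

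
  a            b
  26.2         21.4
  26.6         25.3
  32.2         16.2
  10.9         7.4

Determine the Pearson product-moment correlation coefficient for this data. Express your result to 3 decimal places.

n = 4, Σa = 95.9, Σb = 70.3, Σa² = 2549.65, Σb² = 1415.25, Σab = 1835.96
nΣab − ΣaΣb = 7343.84 − 6741.77 = 602.07
nΣa² − (Σa)² = 10198.6 − 9196.81 = 1001.79; nΣb² − (Σb)² = 5661 − 4942.09 = 718.91
r = 602.07 / √(1001.79 × 718.91) = 602.07 / 848.6441 ≈ 0.709

0.709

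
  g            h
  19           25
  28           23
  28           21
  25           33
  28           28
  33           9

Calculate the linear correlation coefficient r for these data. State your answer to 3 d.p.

-0.623

n = 6, Σg = 161, Σh = 139, Σg² = 4427, Σh² = 3549, Σgh = 3613
nΣgh − ΣgΣh = 21678 − 22379 = -701
nΣg² − (Σg)² = 26562 − 25921 = 641; nΣh² − (Σh)² = 21294 − 19321 = 1973
r = -701 / √(641 × 1973) = -701 / 1124.5857 ≈ -0.623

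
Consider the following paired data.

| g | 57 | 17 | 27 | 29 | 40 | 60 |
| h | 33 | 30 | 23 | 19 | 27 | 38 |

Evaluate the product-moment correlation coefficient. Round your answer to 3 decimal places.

n = 6, Σg = 230, Σh = 170, Σg² = 10308, Σh² = 5052, Σgh = 6923
nΣgh − ΣgΣh = 41538 − 39100 = 2438
nΣg² − (Σg)² = 61848 − 52900 = 8948; nΣh² − (Σh)² = 30312 − 28900 = 1412
r = 2438 / √(8948 × 1412) = 2438 / 3554.5149 ≈ 0.686

0.686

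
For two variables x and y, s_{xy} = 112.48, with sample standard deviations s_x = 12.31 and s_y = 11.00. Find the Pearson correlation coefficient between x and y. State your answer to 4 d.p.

r = Cov(x,y) / (s_x · s_y) = 112.48 / (12.31 × 11.00)
  = 112.48 / 135.4100 ≈ 0.8307

0.8307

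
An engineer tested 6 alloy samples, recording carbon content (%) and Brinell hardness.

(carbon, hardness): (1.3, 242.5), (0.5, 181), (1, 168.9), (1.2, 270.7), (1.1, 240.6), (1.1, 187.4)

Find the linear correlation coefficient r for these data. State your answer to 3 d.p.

n = 6, Σx = 6.2, Σy = 1291.1, Σx² = 6.8, Σy² = 286380.07, Σxy = 1370.29
nΣxy − ΣxΣy = 8221.74 − 8004.82 = 216.92
nΣx² − (Σx)² = 40.8 − 38.44 = 2.36; nΣy² − (Σy)² = 1718280.42 − 1666939.21 = 51341.21
r = 216.92 / √(2.36 × 51341.21) = 216.92 / 348.0880 ≈ 0.623

0.623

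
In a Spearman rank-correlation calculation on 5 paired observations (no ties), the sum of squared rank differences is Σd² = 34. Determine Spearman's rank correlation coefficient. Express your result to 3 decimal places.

-0.700

ρ = 1 − 6Σd² / [n(n²−1)] = 1 − 6×34 / (5×24)
  = 1 − 204/120 = 1 − 1.7000 ≈ -0.700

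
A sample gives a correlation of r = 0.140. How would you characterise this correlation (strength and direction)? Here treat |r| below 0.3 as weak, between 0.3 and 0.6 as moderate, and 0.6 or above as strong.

weak positive

r = 0.140 > 0 so the relationship is positive.
|r| = 0.140, which falls in the weak range.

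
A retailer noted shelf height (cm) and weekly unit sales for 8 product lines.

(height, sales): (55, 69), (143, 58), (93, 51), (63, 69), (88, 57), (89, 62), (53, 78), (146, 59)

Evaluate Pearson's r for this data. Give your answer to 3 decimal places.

n = 8, Σx = 730, Σy = 503, Σx² = 75882, Σy² = 32145, Σxy = 44461
nΣxy − ΣxΣy = 355688 − 367190 = -11502
nΣx² − (Σx)² = 607056 − 532900 = 74156; nΣy² − (Σy)² = 257160 − 253009 = 4151
r = -11502 / √(74156 × 4151) = -11502 / 17544.8441 ≈ -0.656

-0.656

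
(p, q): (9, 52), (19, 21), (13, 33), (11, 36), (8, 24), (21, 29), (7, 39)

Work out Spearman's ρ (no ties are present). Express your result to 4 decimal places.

-0.5000

Rank p: 3, 6, 5, 4, 2, 7, 1
Rank q: 7, 1, 4, 5, 2, 3, 6
d = rank(p) − rank(q): -4, 5, 1, -1, 0, 4, -5; Σd² = 84
ρ = 1 − 6Σd² / [n(n²−1)] = 1 − 6×84 / (7×48) = 1 − 504/336 ≈ -0.5000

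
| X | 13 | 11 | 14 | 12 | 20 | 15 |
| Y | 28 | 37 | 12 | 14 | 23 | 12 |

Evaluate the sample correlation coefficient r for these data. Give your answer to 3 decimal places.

n = 6, ΣX = 85, ΣY = 126, ΣX² = 1255, ΣY² = 3166, ΣXY = 1747
nΣXY − ΣXΣY = 10482 − 10710 = -228
nΣX² − (ΣX)² = 7530 − 7225 = 305; nΣY² − (ΣY)² = 18996 − 15876 = 3120
r = -228 / √(305 × 3120) = -228 / 975.4999 ≈ -0.234

-0.234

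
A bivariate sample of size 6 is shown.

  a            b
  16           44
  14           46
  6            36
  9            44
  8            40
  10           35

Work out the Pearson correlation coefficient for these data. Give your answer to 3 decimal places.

0.664

n = 6, Σa = 63, Σb = 245, Σa² = 733, Σb² = 10109, Σab = 2630
nΣab − ΣaΣb = 15780 − 15435 = 345
nΣa² − (Σa)² = 4398 − 3969 = 429; nΣb² − (Σb)² = 60654 − 60025 = 629
r = 345 / √(429 × 629) = 345 / 519.4622 ≈ 0.664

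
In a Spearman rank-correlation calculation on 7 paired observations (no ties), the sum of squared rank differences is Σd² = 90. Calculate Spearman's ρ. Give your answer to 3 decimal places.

ρ = 1 − 6Σd² / [n(n²−1)] = 1 − 6×90 / (7×48)
  = 1 − 540/336 = 1 − 1.6071 ≈ -0.607

-0.607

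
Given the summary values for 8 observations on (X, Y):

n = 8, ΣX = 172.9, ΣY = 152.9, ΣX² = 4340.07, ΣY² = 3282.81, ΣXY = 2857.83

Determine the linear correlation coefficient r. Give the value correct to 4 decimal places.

-0.9579

r = (nΣXY − ΣXΣY) / √[(nΣX² − (ΣX)²)(nΣY² − (ΣY)²)]
Numerator: 8×2857.83 − 172.9×152.9 = -3573.77
Denominator: √[(34720.56 − 29894.41)(26262.48 − 23378.41)] = √[4826.15 × 2884.07] = 3730.8115
r = -3573.77 / 3730.8115 ≈ -0.9579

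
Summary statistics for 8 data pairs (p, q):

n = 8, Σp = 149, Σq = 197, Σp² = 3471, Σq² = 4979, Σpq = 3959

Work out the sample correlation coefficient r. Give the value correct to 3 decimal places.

0.972

r = (nΣpq − ΣpΣq) / √[(nΣp² − (Σp)²)(nΣq² − (Σq)²)]
Numerator: 8×3959 − 149×197 = 2319
Denominator: √[(27768 − 22201)(39832 − 38809)] = √[5567 × 1023] = 2386.4285
r = 2319 / 2386.4285 ≈ 0.972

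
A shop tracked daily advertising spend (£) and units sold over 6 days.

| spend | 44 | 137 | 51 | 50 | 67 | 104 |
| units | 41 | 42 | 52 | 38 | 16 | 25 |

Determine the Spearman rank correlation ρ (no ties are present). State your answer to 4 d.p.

Rank spend: 1, 6, 3, 2, 4, 5
Rank units: 4, 5, 6, 3, 1, 2
d = rank(spend) − rank(units): -3, 1, -3, -1, 3, 3; Σd² = 38
ρ = 1 − 6Σd² / [n(n²−1)] = 1 − 6×38 / (6×35) = 1 − 228/210 ≈ -0.0857

-0.0857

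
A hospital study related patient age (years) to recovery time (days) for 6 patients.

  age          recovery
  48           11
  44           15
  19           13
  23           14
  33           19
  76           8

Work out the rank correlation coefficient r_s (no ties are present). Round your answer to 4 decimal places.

Rank age: 5, 4, 1, 2, 3, 6
Rank recovery: 2, 5, 3, 4, 6, 1
d = rank(age) − rank(recovery): 3, -1, -2, -2, -3, 5; Σd² = 52
ρ = 1 − 6Σd² / [n(n²−1)] = 1 − 6×52 / (6×35) = 1 − 312/210 ≈ -0.4857

-0.4857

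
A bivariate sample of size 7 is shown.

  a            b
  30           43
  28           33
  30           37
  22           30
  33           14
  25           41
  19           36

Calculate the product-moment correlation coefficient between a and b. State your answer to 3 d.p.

-0.335

n = 7, Σa = 187, Σb = 234, Σa² = 5143, Σb² = 8380, Σab = 6155
nΣab − ΣaΣb = 43085 − 43758 = -673
nΣa² − (Σa)² = 36001 − 34969 = 1032; nΣb² − (Σb)² = 58660 − 54756 = 3904
r = -673 / √(1032 × 3904) = -673 / 2007.2190 ≈ -0.335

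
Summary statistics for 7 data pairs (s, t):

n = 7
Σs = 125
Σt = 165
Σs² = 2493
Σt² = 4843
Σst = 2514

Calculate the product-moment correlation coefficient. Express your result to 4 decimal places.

r = (nΣst − ΣsΣt) / √[(nΣs² − (Σs)²)(nΣt² − (Σt)²)]
Numerator: 7×2514 − 125×165 = -3027
Denominator: √[(17451 − 15625)(33901 − 27225)] = √[1826 × 6676] = 3491.4719
r = -3027 / 3491.4719 ≈ -0.8670

-0.8670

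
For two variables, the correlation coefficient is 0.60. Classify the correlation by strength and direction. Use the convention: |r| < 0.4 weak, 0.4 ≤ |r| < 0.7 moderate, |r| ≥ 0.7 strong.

r = 0.60 > 0 so the relationship is positive.
|r| = 0.60, which falls in the moderate range.

moderate positive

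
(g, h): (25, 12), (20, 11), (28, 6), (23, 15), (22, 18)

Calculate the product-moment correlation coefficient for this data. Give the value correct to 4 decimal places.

n = 5, Σg = 118, Σh = 62, Σg² = 2822, Σh² = 850, Σgh = 1429
nΣgh − ΣgΣh = 7145 − 7316 = -171
nΣg² − (Σg)² = 14110 − 13924 = 186; nΣh² − (Σh)² = 4250 − 3844 = 406
r = -171 / √(186 × 406) = -171 / 274.8017 ≈ -0.6223

-0.6223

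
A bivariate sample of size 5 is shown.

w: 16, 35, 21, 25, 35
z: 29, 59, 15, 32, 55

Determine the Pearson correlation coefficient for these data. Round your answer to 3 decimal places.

0.880

n = 5, Σw = 132, Σz = 190, Σw² = 3772, Σz² = 8596, Σwz = 5569
nΣwz − ΣwΣz = 27845 − 25080 = 2765
nΣw² − (Σw)² = 18860 − 17424 = 1436; nΣz² − (Σz)² = 42980 − 36100 = 6880
r = 2765 / √(1436 × 6880) = 2765 / 3143.1958 ≈ 0.880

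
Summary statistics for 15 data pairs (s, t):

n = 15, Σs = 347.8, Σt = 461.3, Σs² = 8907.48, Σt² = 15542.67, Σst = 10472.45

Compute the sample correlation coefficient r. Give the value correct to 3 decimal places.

r = (nΣst − ΣsΣt) / √[(nΣs² − (Σs)²)(nΣt² − (Σt)²)]
Numerator: 15×10472.45 − 347.8×461.3 = -3353.39
Denominator: √[(133612.2 − 120964.84)(233140.05 − 212797.69)] = √[12647.36 × 20342.36] = 16039.8613
r = -3353.39 / 16039.8613 ≈ -0.209

-0.209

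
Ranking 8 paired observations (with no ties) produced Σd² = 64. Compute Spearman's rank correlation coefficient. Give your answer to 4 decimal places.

0.2381

ρ = 1 − 6Σd² / [n(n²−1)] = 1 − 6×64 / (8×63)
  = 1 − 384/504 = 1 − 0.76190 ≈ 0.2381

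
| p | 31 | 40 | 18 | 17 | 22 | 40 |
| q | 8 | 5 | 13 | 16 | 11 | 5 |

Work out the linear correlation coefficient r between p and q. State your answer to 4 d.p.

n = 6, Σp = 168, Σq = 58, Σp² = 5258, Σq² = 660, Σpq = 1396
nΣpq − ΣpΣq = 8376 − 9744 = -1368
nΣp² − (Σp)² = 31548 − 28224 = 3324; nΣq² − (Σq)² = 3960 − 3364 = 596
r = -1368 / √(3324 × 596) = -1368 / 1407.5170 ≈ -0.9719

-0.9719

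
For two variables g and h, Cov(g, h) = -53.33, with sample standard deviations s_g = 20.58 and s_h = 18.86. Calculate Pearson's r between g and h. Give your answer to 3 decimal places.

-0.137

r = Cov(g,h) / (s_g · s_h) = -53.33 / (20.58 × 18.86)
  = -53.33 / 388.1388 ≈ -0.137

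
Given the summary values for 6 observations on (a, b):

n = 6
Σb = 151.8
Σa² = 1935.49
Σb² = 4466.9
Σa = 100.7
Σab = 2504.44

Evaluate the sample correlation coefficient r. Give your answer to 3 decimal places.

-0.110

r = (nΣab − ΣaΣb) / √[(nΣa² − (Σa)²)(nΣb² − (Σb)²)]
Numerator: 6×2504.44 − 100.7×151.8 = -259.62
Denominator: √[(11612.94 − 10140.49)(26801.4 − 23043.24)] = √[1472.45 × 3758.16] = 2352.3823
r = -259.62 / 2352.3823 ≈ -0.110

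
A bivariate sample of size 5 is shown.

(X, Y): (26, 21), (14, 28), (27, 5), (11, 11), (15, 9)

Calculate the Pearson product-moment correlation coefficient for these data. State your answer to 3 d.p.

n = 5, ΣX = 93, ΣY = 74, ΣX² = 1947, ΣY² = 1452, ΣXY = 1329
nΣXY − ΣXΣY = 6645 − 6882 = -237
nΣX² − (ΣX)² = 9735 − 8649 = 1086; nΣY² − (ΣY)² = 7260 − 5476 = 1784
r = -237 / √(1086 × 1784) = -237 / 1391.9138 ≈ -0.170

-0.170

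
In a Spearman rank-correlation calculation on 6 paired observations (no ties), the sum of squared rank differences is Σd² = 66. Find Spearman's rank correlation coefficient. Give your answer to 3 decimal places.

ρ = 1 − 6Σd² / [n(n²−1)] = 1 − 6×66 / (6×35)
  = 1 − 396/210 = 1 − 1.8857 ≈ -0.886

-0.886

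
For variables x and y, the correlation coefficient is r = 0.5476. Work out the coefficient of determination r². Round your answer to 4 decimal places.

r² = (0.5476)² = 0.2999

0.2999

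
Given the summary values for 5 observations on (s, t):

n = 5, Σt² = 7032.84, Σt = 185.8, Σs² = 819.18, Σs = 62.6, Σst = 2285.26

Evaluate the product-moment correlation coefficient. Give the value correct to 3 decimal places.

r = (nΣst − ΣsΣt) / √[(nΣs² − (Σs)²)(nΣt² − (Σt)²)]
Numerator: 5×2285.26 − 62.6×185.8 = -204.78
Denominator: √[(4095.9 − 3918.76)(35164.2 − 34521.64)] = √[177.14 × 642.56] = 337.3768
r = -204.78 / 337.3768 ≈ -0.607

-0.607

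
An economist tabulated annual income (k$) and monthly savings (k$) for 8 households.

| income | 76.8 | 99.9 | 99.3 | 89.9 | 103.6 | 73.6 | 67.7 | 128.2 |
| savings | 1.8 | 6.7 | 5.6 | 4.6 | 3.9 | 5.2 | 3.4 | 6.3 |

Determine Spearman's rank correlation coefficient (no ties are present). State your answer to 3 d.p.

Rank income: 3, 6, 5, 4, 7, 2, 1, 8
Rank savings: 1, 8, 6, 4, 3, 5, 2, 7
d = rank(income) − rank(savings): 2, -2, -1, 0, 4, -3, -1, 1; Σd² = 36
ρ = 1 − 6Σd² / [n(n²−1)] = 1 − 6×36 / (8×63) = 1 − 216/504 ≈ 0.571

0.571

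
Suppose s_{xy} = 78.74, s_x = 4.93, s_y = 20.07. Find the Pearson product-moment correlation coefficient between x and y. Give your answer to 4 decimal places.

0.7958

r = Cov(x,y) / (s_x · s_y) = 78.74 / (4.93 × 20.07)
  = 78.74 / 98.9451 ≈ 0.7958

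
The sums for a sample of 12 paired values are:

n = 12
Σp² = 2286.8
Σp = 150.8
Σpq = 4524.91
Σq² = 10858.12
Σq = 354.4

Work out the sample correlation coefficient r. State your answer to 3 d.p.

0.182

r = (nΣpq − ΣpΣq) / √[(nΣp² − (Σp)²)(nΣq² − (Σq)²)]
Numerator: 12×4524.91 − 150.8×354.4 = 855.4
Denominator: √[(27441.6 − 22740.64)(130297.44 − 125599.36)] = √[4700.96 × 4698.08] = 4699.5198
r = 855.4 / 4699.5198 ≈ 0.182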